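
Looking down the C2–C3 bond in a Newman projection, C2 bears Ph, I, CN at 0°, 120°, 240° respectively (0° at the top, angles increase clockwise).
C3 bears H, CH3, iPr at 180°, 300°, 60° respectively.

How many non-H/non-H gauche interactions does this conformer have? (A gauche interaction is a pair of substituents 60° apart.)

4

Non-H gauche pairs: Ph(0°)/CH3(300°); Ph(0°)/iPr(60°); I(120°)/iPr(60°); CN(240°)/CH3(300°) — 4 interactions.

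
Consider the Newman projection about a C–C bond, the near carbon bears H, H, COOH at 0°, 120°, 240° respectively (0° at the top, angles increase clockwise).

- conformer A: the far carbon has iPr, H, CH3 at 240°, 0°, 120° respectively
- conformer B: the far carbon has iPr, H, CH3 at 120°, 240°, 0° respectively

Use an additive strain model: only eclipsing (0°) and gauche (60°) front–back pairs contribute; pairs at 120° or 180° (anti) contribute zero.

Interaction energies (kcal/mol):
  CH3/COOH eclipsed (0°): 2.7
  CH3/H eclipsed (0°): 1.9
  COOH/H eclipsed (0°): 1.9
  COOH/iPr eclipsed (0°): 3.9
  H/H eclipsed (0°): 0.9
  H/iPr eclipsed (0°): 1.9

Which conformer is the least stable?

A (eclipsed): H(0°)/H(0°) eclipsed 0.9; H(120°)/CH3(120°) eclipsed 1.9; COOH(240°)/iPr(240°) eclipsed 3.9 → 6.7 kcal/mol.
B (eclipsed): H(0°)/CH3(0°) eclipsed 1.9; H(120°)/iPr(120°) eclipsed 1.9; COOH(240°)/H(240°) eclipsed 1.9 → 5.7 kcal/mol.
A has the highest total (6.7 kcal/mol).

A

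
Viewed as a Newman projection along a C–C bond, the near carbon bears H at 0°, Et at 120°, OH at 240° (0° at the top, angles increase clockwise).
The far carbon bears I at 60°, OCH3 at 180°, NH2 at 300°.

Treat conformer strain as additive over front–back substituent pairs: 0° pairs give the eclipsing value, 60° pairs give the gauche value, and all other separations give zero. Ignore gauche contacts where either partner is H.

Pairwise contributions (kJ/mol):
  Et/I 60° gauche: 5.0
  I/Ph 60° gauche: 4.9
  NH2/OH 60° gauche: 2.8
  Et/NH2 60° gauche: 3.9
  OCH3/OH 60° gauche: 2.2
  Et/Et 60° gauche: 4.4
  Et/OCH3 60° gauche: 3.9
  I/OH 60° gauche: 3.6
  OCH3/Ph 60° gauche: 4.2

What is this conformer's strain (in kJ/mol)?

This conformer (staggered): Et–I gauche, Et–OCH3 gauche, OH–OCH3 gauche, OH–NH2 gauche; 5.0 + 3.9 + 2.2 + 2.8 = 13.9 kJ/mol.

13.9 kJ/mol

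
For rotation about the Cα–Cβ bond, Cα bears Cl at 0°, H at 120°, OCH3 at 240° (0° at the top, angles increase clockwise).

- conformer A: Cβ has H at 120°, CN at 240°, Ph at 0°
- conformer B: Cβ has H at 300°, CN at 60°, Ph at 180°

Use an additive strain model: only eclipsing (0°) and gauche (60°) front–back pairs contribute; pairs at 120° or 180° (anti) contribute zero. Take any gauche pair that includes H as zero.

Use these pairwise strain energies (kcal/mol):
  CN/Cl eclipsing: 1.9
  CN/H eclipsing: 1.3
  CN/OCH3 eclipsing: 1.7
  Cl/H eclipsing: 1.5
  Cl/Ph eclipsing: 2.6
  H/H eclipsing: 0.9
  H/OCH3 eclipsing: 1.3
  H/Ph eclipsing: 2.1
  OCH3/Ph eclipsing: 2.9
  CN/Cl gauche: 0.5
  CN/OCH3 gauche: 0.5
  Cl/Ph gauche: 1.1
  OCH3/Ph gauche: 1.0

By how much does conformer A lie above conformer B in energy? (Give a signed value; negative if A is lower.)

A (eclipsed): Cl(0°)/Ph(0°) eclipsed 2.6; H(120°)/H(120°) eclipsed 0.9; OCH3(240°)/CN(240°) eclipsed 1.7 → 5.2 kcal/mol.
B (staggered): Cl(0°)/CN(60°) gauche 0.5; OCH3(240°)/Ph(180°) gauche 1.0 → 1.5 kcal/mol.
E(A) − E(B) = 5.2 − 1.5 = +3.7 kcal/mol.

+3.7 kcal/mol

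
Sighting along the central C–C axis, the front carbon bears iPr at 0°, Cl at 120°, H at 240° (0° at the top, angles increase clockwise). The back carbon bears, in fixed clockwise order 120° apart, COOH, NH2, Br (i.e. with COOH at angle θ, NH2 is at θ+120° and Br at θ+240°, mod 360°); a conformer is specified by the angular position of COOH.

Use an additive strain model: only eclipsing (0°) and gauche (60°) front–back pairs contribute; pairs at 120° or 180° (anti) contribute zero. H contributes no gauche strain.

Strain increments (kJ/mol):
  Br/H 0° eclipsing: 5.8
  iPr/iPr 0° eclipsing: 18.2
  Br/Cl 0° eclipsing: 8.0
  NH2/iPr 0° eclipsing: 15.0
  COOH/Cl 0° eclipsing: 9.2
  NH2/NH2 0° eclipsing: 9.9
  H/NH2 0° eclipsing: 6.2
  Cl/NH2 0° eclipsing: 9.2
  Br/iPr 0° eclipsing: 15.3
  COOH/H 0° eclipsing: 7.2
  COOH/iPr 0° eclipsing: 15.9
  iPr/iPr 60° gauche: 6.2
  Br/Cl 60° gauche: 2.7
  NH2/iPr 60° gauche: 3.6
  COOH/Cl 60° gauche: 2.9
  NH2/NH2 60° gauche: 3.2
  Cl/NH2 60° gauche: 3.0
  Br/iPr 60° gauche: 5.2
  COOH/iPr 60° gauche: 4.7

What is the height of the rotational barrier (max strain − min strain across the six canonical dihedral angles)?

16.9 kJ/mol

COOH at 0° (eclipsed): iPr(0°)/COOH(0°) eclipsed 15.9; Cl(120°)/NH2(120°) eclipsed 9.2; H(240°)/Br(240°) eclipsed 5.8 → 30.9 kJ/mol.
COOH at 60° (staggered): iPr(0°)/COOH(60°) gauche 4.7; iPr(0°)/Br(300°) gauche 5.2; Cl(120°)/COOH(60°) gauche 2.9; Cl(120°)/NH2(180°) gauche 3.0 → 15.8 kJ/mol.
COOH at 120° (eclipsed): iPr(0°)/Br(0°) eclipsed 15.3; Cl(120°)/COOH(120°) eclipsed 9.2; H(240°)/NH2(240°) eclipsed 6.2 → 30.7 kJ/mol.
COOH at 180° (staggered): iPr(0°)/NH2(300°) gauche 3.6; iPr(0°)/Br(60°) gauche 5.2; Cl(120°)/COOH(180°) gauche 2.9; Cl(120°)/Br(60°) gauche 2.7 → 14.4 kJ/mol.
COOH at 240° (eclipsed): iPr(0°)/NH2(0°) eclipsed 15.0; Cl(120°)/Br(120°) eclipsed 8.0; H(240°)/COOH(240°) eclipsed 7.2 → 30.2 kJ/mol.
COOH at 300° (staggered): iPr(0°)/COOH(300°) gauche 4.7; iPr(0°)/NH2(60°) gauche 3.6; Cl(120°)/NH2(60°) gauche 3.0; Cl(120°)/Br(180°) gauche 2.7 → 14.0 kJ/mol.
Max at 0° (30.9 kJ/mol), min at 300° (14.0 kJ/mol); barrier = 16.9 kJ/mol.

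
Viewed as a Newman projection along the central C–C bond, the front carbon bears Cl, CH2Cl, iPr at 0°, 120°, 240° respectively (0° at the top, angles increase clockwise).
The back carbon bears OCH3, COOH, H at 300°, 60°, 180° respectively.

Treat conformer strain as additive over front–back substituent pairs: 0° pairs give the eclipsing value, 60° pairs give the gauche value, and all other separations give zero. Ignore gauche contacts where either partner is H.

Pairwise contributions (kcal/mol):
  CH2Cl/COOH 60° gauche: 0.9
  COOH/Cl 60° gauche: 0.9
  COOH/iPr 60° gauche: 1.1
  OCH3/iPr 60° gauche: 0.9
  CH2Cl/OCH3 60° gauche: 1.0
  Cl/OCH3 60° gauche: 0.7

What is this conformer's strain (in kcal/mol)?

3.4 kcal/mol

This conformer (staggered): Cl(0°)/OCH3(300°) gauche 0.7; Cl(0°)/COOH(60°) gauche 0.9; CH2Cl(120°)/COOH(60°) gauche 0.9; iPr(240°)/OCH3(300°) gauche 0.9 → 3.4 kcal/mol.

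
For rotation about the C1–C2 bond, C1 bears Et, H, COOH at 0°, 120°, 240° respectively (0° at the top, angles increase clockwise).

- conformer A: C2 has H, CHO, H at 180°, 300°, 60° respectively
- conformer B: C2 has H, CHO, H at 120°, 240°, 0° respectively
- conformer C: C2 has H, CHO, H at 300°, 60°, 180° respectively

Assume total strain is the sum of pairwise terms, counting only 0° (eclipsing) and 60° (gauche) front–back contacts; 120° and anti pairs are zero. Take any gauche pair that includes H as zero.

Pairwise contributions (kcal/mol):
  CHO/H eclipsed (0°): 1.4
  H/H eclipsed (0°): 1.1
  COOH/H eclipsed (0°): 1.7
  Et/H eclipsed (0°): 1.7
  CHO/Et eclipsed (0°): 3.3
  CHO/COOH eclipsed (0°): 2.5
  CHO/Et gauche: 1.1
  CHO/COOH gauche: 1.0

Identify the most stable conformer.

A (staggered): Et(0°)/CHO(300°) gauche 1.1; COOH(240°)/CHO(300°) gauche 1.0 → 2.1 kcal/mol.
B (eclipsed): Et(0°)/H(0°) eclipsed 1.7; H(120°)/H(120°) eclipsed 1.1; COOH(240°)/CHO(240°) eclipsed 2.5 → 5.3 kcal/mol.
C (staggered): Et(0°)/CHO(60°) gauche 1.1 → 1.1 kcal/mol.
C has the lowest total (1.1 kcal/mol).

C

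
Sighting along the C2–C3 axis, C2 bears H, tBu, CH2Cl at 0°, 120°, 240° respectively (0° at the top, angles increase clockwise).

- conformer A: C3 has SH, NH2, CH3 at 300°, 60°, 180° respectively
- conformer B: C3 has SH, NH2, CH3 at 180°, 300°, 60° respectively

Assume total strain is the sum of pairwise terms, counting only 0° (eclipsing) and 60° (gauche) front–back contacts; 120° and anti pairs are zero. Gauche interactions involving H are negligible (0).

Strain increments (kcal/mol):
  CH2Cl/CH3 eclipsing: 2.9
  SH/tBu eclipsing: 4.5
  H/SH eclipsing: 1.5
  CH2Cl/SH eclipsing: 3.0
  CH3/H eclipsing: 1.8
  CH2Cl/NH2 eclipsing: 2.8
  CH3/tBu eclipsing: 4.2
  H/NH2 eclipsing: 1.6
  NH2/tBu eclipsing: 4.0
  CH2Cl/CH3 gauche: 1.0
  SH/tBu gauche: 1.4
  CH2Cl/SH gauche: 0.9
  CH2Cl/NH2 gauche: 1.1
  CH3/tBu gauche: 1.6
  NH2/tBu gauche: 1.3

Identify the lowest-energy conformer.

A

A is staggered. tBu at 120° is gauche with NH2 at 60° (1.3); tBu at 120° is gauche with CH3 at 180° (1.6); CH2Cl at 240° is gauche with SH at 300° (0.9); CH2Cl at 240° is gauche with CH3 at 180° (1.0). Total 4.8 kcal/mol.
B is staggered. tBu at 120° is gauche with SH at 180° (1.4); tBu at 120° is gauche with CH3 at 60° (1.6); CH2Cl at 240° is gauche with SH at 180° (0.9); CH2Cl at 240° is gauche with NH2 at 300° (1.1). Total 5.0 kcal/mol.
A has the lowest total (4.8 kcal/mol).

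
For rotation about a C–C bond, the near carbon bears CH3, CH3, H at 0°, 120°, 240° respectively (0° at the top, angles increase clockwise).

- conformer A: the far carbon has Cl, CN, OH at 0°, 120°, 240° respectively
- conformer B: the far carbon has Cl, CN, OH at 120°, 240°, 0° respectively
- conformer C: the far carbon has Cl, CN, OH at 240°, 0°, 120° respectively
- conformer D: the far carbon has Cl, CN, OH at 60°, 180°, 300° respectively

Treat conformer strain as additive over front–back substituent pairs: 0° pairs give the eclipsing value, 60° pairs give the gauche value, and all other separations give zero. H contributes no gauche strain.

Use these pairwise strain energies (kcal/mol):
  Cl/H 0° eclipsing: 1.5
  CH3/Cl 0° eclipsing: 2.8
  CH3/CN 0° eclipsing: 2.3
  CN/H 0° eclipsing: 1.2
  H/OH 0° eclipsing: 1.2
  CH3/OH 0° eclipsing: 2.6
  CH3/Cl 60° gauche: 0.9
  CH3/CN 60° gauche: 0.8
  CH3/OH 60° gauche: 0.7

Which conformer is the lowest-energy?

D

A is eclipsed. CH3 at 0° is eclipsed with Cl at 0° (2.8); CH3 at 120° is eclipsed with CN at 120° (2.3); H at 240° is eclipsed with OH at 240° (1.2). Total 6.3 kcal/mol.
B is eclipsed. CH3 at 0° is eclipsed with OH at 0° (2.6); CH3 at 120° is eclipsed with Cl at 120° (2.8); H at 240° is eclipsed with CN at 240° (1.2). Total 6.6 kcal/mol.
C is eclipsed. CH3 at 0° is eclipsed with CN at 0° (2.3); CH3 at 120° is eclipsed with OH at 120° (2.6); H at 240° is eclipsed with Cl at 240° (1.5). Total 6.4 kcal/mol.
D is staggered. CH3 at 0° is gauche with Cl at 60° (0.9); CH3 at 0° is gauche with OH at 300° (0.7); CH3 at 120° is gauche with Cl at 60° (0.9); CH3 at 120° is gauche with CN at 180° (0.8). Total 3.3 kcal/mol.
D has the lowest total (3.3 kcal/mol).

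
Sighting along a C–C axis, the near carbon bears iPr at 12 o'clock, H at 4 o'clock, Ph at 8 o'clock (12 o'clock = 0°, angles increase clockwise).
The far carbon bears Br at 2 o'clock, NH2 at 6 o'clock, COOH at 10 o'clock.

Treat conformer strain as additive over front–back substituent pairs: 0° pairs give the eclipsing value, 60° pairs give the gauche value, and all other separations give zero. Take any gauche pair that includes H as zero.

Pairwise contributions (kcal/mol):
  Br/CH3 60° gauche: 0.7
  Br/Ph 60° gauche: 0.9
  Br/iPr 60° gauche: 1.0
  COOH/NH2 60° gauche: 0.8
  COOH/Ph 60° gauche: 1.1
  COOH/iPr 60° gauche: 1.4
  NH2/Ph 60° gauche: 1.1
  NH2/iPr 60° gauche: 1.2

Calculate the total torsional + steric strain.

4.6 kcal/mol

This conformer (staggered): iPr(0°)/Br(60°) gauche 1.0; iPr(0°)/COOH(300°) gauche 1.4; Ph(240°)/NH2(180°) gauche 1.1; Ph(240°)/COOH(300°) gauche 1.1 → 4.6 kcal/mol.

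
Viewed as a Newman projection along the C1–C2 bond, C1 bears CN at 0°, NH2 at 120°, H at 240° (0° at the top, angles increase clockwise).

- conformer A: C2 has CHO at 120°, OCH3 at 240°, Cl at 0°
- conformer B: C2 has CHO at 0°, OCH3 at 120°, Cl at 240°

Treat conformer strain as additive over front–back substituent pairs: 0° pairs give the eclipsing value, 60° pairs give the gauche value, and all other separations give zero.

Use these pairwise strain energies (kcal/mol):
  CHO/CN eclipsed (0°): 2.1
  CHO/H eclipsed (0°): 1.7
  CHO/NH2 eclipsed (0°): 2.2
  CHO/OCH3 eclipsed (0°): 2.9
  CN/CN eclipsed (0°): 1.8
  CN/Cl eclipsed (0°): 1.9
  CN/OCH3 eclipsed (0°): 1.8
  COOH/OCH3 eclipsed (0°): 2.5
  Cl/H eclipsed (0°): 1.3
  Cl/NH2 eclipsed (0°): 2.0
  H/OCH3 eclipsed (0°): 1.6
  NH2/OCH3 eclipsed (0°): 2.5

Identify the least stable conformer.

A (eclipsed): CN–Cl eclipsed, NH2–CHO eclipsed, H–OCH3 eclipsed; 1.9 + 2.2 + 1.6 = 5.7 kcal/mol.
B (eclipsed): CN–CHO eclipsed, NH2–OCH3 eclipsed, H–Cl eclipsed; 2.1 + 2.5 + 1.3 = 5.9 kcal/mol.
B has the highest total (5.9 kcal/mol).

B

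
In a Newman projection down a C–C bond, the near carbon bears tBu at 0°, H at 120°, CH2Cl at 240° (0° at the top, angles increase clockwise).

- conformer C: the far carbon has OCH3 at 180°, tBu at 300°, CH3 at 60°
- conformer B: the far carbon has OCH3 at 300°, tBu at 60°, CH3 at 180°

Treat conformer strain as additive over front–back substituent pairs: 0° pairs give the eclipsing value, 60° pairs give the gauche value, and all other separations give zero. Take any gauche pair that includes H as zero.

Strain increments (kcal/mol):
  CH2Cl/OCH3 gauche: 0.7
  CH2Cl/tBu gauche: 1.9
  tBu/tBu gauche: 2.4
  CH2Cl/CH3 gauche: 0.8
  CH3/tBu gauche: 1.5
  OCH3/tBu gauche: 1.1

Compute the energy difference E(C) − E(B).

C (staggered): tBu(0°)/tBu(300°) gauche 2.4; tBu(0°)/CH3(60°) gauche 1.5; CH2Cl(240°)/OCH3(180°) gauche 0.7; CH2Cl(240°)/tBu(300°) gauche 1.9 → 6.5 kcal/mol.
B (staggered): tBu(0°)/OCH3(300°) gauche 1.1; tBu(0°)/tBu(60°) gauche 2.4; CH2Cl(240°)/OCH3(300°) gauche 0.7; CH2Cl(240°)/CH3(180°) gauche 0.8 → 5.0 kcal/mol.
E(C) − E(B) = 6.5 − 5.0 = +1.5 kcal/mol.

+1.5 kcal/mol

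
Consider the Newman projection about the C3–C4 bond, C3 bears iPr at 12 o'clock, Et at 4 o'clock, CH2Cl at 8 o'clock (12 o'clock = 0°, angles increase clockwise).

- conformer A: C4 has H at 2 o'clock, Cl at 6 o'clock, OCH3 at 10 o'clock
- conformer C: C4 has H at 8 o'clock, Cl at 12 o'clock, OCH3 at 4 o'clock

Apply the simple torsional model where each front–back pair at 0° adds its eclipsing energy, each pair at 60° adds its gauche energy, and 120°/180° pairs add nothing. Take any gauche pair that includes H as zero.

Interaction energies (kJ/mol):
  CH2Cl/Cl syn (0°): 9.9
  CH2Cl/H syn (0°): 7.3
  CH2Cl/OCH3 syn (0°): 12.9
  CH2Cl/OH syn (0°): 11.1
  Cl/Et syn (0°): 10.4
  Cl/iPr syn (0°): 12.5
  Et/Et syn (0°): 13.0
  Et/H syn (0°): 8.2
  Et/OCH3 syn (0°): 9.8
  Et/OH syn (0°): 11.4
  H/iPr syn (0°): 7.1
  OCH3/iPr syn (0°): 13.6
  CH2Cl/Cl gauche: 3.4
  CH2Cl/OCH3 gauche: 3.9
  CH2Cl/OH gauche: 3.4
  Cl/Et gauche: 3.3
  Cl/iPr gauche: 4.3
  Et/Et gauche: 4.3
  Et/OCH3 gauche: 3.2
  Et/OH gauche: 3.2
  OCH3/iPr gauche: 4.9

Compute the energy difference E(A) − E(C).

A is staggered. iPr at 0° is gauche with OCH3 at 300° (4.9); Et at 120° is gauche with Cl at 180° (3.3); CH2Cl at 240° is gauche with Cl at 180° (3.4); CH2Cl at 240° is gauche with OCH3 at 300° (3.9). Total 15.5 kJ/mol.
C is eclipsed. iPr at 0° is eclipsed with Cl at 0° (12.5); Et at 120° is eclipsed with OCH3 at 120° (9.8); CH2Cl at 240° is eclipsed with H at 240° (7.3). Total 29.6 kJ/mol.
E(A) − E(C) = 15.5 − 29.6 = -14.1 kJ/mol.

-14.1 kJ/mol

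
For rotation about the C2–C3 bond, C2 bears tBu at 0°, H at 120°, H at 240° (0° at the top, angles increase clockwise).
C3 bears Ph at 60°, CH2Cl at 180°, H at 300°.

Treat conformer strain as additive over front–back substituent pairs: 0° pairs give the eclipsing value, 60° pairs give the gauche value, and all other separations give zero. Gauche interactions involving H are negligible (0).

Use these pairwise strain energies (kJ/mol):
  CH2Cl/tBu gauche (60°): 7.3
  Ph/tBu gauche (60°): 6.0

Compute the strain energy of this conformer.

This conformer (staggered): tBu(0°)/Ph(60°) gauche 6.0 → 6.0 kJ/mol.

6.0 kJ/mol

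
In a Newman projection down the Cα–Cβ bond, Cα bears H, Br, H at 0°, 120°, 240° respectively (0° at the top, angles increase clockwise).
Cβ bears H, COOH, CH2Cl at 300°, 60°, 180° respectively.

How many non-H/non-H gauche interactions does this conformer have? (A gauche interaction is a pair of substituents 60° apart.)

2

Non-H gauche pairs: Br(120°)/COOH(60°); Br(120°)/CH2Cl(180°) — 2 interactions.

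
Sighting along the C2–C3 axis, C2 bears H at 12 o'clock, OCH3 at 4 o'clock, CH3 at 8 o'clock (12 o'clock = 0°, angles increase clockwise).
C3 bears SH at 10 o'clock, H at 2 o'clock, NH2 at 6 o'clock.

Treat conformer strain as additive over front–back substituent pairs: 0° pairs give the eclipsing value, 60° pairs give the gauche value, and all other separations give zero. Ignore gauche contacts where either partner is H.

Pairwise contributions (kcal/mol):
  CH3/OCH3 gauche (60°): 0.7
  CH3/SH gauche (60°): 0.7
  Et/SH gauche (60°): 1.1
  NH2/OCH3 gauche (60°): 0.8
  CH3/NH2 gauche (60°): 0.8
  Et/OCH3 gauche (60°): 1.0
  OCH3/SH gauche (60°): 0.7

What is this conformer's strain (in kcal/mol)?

This conformer (staggered): OCH3–NH2 gauche, CH3–SH gauche, CH3–NH2 gauche; 0.8 + 0.7 + 0.8 = 2.3 kcal/mol.

2.3 kcal/mol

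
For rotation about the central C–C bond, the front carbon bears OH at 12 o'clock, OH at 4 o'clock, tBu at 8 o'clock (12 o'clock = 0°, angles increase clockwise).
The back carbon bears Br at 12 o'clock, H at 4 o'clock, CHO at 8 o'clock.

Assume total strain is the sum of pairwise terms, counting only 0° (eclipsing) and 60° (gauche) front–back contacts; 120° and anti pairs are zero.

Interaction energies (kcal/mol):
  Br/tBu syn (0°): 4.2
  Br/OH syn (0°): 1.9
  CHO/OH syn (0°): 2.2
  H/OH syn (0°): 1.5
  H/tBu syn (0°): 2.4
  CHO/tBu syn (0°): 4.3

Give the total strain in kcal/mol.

7.7 kcal/mol

This conformer (eclipsed): OH(0°)/Br(0°) eclipsed 1.9; OH(120°)/H(120°) eclipsed 1.5; tBu(240°)/CHO(240°) eclipsed 4.3 → 7.7 kcal/mol.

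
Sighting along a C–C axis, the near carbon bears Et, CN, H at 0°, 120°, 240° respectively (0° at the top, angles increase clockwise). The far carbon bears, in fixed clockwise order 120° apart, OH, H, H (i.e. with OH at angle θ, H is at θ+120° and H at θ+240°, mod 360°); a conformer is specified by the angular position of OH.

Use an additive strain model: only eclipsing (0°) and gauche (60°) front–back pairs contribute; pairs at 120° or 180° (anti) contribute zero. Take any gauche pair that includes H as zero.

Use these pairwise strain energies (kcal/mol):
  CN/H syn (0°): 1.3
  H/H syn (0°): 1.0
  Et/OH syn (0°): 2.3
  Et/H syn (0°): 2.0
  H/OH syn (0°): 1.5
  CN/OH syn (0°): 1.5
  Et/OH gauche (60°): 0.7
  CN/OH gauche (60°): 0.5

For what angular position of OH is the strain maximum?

240°

OH at 0° (eclipsed): Et(0°)/OH(0°) eclipsed 2.3; CN(120°)/H(120°) eclipsed 1.3; H(240°)/H(240°) eclipsed 1.0 → 4.6 kcal/mol.
OH at 60° (staggered): Et(0°)/OH(60°) gauche 0.7; CN(120°)/OH(60°) gauche 0.5 → 1.2 kcal/mol.
OH at 120° (eclipsed): Et(0°)/H(0°) eclipsed 2.0; CN(120°)/OH(120°) eclipsed 1.5; H(240°)/H(240°) eclipsed 1.0 → 4.5 kcal/mol.
OH at 180° (staggered): CN(120°)/OH(180°) gauche 0.5 → 0.5 kcal/mol.
OH at 240° (eclipsed): Et(0°)/H(0°) eclipsed 2.0; CN(120°)/H(120°) eclipsed 1.3; H(240°)/OH(240°) eclipsed 1.5 → 4.8 kcal/mol.
OH at 300° (staggered): Et(0°)/OH(300°) gauche 0.7 → 0.7 kcal/mol.
The maximum (4.8 kcal/mol) occurs with OH at 240°.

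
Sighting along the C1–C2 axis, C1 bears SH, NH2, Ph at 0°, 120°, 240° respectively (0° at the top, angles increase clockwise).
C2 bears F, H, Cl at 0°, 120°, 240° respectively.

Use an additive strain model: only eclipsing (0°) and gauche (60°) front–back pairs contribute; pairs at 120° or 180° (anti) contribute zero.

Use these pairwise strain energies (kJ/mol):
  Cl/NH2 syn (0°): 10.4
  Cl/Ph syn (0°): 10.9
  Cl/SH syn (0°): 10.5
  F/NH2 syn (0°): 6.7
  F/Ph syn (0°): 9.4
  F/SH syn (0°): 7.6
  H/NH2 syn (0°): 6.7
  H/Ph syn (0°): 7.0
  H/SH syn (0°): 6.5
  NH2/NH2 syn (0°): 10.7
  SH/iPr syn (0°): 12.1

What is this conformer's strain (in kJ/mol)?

25.2 kJ/mol

This conformer (eclipsed): SH–F eclipsed, NH2–H eclipsed, Ph–Cl eclipsed; 7.6 + 6.7 + 10.9 = 25.2 kJ/mol.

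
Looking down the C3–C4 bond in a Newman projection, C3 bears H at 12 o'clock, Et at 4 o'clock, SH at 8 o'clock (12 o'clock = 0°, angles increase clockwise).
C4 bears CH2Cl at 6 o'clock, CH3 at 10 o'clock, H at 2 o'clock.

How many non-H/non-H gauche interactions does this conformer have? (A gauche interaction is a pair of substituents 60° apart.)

Non-H gauche pairs: Et(120°)/CH2Cl(180°); SH(240°)/CH2Cl(180°); SH(240°)/CH3(300°) — 3 interactions.

3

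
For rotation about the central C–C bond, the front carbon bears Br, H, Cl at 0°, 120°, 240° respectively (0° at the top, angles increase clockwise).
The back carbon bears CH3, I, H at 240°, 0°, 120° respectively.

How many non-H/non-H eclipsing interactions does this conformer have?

2

Non-H eclipsing pairs: Br(0°)/I(0°); Cl(240°)/CH3(240°) — 2 interactions.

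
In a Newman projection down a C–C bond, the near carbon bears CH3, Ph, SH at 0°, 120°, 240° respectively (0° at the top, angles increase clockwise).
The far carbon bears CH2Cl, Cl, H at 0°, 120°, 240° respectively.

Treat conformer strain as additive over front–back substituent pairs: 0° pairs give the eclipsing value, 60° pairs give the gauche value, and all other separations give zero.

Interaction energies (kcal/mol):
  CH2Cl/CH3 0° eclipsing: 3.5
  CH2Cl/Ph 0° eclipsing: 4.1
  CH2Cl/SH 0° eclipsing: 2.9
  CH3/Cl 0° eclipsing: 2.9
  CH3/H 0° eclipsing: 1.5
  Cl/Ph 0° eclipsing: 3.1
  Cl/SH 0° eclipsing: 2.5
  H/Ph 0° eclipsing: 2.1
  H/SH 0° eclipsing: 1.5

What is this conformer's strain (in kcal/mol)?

This conformer (eclipsed): CH3(0°)/CH2Cl(0°) eclipsed 3.5; Ph(120°)/Cl(120°) eclipsed 3.1; SH(240°)/H(240°) eclipsed 1.5 → 8.1 kcal/mol.

8.1 kcal/mol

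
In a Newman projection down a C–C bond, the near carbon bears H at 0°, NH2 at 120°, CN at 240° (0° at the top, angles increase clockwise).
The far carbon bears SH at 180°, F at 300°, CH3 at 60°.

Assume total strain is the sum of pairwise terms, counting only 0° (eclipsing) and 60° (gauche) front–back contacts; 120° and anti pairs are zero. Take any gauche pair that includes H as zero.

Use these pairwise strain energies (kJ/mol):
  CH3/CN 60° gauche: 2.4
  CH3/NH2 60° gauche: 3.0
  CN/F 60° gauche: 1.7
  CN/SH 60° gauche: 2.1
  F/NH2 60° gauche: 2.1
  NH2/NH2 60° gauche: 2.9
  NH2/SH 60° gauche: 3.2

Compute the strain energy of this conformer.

10.0 kJ/mol

This conformer (staggered): NH2(120°)/SH(180°) gauche 3.2; NH2(120°)/CH3(60°) gauche 3.0; CN(240°)/SH(180°) gauche 2.1; CN(240°)/F(300°) gauche 1.7 → 10.0 kJ/mol.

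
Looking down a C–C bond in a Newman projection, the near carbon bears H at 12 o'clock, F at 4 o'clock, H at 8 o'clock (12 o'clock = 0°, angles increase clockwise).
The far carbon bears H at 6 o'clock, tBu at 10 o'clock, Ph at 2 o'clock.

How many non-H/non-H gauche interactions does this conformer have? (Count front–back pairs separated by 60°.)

1

Non-H gauche pairs: F(120°)/Ph(60°) — 1 interaction.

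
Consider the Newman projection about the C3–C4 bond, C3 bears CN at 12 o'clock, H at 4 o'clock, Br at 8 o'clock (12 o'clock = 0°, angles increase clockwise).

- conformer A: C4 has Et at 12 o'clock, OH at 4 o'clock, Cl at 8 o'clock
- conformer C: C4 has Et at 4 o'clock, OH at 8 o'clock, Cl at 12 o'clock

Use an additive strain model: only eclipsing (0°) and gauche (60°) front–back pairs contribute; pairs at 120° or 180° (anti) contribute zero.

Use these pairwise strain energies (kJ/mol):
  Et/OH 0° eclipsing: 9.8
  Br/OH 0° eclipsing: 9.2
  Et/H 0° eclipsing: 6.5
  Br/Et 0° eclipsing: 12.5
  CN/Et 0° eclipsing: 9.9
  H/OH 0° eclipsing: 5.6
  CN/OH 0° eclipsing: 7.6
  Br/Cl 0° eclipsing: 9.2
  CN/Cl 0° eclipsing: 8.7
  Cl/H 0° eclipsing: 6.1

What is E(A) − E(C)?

A (eclipsed): CN–Et eclipsed, H–OH eclipsed, Br–Cl eclipsed; 9.9 + 5.6 + 9.2 = 24.7 kJ/mol.
C (eclipsed): CN–Cl eclipsed, H–Et eclipsed, Br–OH eclipsed; 8.7 + 6.5 + 9.2 = 24.4 kJ/mol.
E(A) − E(C) = 24.7 − 24.4 = +0.3 kJ/mol.

+0.3 kJ/mol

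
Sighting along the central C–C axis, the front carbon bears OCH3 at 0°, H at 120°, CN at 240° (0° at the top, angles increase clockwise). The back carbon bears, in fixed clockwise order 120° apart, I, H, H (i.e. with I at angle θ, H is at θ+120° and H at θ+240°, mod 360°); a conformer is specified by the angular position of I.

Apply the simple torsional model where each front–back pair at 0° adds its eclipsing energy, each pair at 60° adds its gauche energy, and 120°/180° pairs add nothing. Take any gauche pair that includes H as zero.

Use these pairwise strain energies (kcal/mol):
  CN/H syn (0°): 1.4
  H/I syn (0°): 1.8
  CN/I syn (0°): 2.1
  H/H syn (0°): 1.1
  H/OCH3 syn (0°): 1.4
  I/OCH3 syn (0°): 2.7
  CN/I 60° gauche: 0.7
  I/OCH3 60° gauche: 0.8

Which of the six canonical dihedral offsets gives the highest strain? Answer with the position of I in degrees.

I at 0° is eclipsed. OCH3 at 0° is eclipsed with I at 0° (2.7); H at 120° is eclipsed with H at 120° (1.1); CN at 240° is eclipsed with H at 240° (1.4). Total 5.2 kcal/mol.
I at 60° is staggered. OCH3 at 0° is gauche with I at 60° (0.8). Total 0.8 kcal/mol.
I at 120° is eclipsed. OCH3 at 0° is eclipsed with H at 0° (1.4); H at 120° is eclipsed with I at 120° (1.8); CN at 240° is eclipsed with H at 240° (1.4). Total 4.6 kcal/mol.
I at 180° is staggered. CN at 240° is gauche with I at 180° (0.7). Total 0.7 kcal/mol.
I at 240° is eclipsed. OCH3 at 0° is eclipsed with H at 0° (1.4); H at 120° is eclipsed with H at 120° (1.1); CN at 240° is eclipsed with I at 240° (2.1). Total 4.6 kcal/mol.
I at 300° is staggered. OCH3 at 0° is gauche with I at 300° (0.8); CN at 240° is gauche with I at 300° (0.7). Total 1.5 kcal/mol.
The maximum (5.2 kcal/mol) occurs with I at 0°.

0°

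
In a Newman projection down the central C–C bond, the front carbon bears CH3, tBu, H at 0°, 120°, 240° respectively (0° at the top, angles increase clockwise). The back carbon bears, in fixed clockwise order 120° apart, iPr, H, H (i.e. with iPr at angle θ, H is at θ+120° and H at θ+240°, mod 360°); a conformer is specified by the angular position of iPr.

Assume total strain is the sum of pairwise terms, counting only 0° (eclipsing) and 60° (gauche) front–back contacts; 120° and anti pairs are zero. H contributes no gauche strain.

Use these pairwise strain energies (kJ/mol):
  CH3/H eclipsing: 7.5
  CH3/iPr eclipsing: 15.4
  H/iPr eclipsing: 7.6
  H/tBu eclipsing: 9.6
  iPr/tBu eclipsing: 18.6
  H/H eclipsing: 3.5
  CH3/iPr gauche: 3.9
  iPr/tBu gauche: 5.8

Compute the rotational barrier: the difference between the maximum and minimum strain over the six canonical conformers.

25.7 kJ/mol

iPr at 0° (eclipsed): CH3(0°)/iPr(0°) eclipsed 15.4; tBu(120°)/H(120°) eclipsed 9.6; H(240°)/H(240°) eclipsed 3.5 → 28.5 kJ/mol.
iPr at 60° (staggered): CH3(0°)/iPr(60°) gauche 3.9; tBu(120°)/iPr(60°) gauche 5.8 → 9.7 kJ/mol.
iPr at 120° (eclipsed): CH3(0°)/H(0°) eclipsed 7.5; tBu(120°)/iPr(120°) eclipsed 18.6; H(240°)/H(240°) eclipsed 3.5 → 29.6 kJ/mol.
iPr at 180° (staggered): tBu(120°)/iPr(180°) gauche 5.8 → 5.8 kJ/mol.
iPr at 240° (eclipsed): CH3(0°)/H(0°) eclipsed 7.5; tBu(120°)/H(120°) eclipsed 9.6; H(240°)/iPr(240°) eclipsed 7.6 → 24.7 kJ/mol.
iPr at 300° (staggered): CH3(0°)/iPr(300°) gauche 3.9 → 3.9 kJ/mol.
Max at 120° (29.6 kJ/mol), min at 300° (3.9 kJ/mol); barrier = 25.7 kJ/mol.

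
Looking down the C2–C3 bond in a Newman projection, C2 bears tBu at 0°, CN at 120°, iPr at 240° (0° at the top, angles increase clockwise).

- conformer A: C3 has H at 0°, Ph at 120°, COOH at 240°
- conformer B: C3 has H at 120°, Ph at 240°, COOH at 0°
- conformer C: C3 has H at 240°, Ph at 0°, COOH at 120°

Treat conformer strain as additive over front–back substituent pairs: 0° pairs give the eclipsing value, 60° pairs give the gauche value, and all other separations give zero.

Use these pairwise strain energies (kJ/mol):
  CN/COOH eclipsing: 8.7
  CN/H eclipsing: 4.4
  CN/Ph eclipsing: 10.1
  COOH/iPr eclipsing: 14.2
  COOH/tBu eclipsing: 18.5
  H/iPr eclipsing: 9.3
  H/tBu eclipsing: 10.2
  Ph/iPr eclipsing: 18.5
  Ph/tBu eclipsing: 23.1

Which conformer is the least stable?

A (eclipsed): tBu–H eclipsed, CN–Ph eclipsed, iPr–COOH eclipsed; 10.2 + 10.1 + 14.2 = 34.5 kJ/mol.
B (eclipsed): tBu–COOH eclipsed, CN–H eclipsed, iPr–Ph eclipsed; 18.5 + 4.4 + 18.5 = 41.4 kJ/mol.
C (eclipsed): tBu–Ph eclipsed, CN–COOH eclipsed, iPr–H eclipsed; 23.1 + 8.7 + 9.3 = 41.1 kJ/mol.
B has the highest total (41.4 kJ/mol).

B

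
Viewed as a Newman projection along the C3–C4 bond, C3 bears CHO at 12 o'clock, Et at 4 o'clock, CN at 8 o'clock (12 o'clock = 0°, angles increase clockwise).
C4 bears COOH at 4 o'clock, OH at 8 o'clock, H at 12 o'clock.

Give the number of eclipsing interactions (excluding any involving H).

Non-H eclipsing pairs: Et(120°)/COOH(120°); CN(240°)/OH(240°) — 2 interactions.

2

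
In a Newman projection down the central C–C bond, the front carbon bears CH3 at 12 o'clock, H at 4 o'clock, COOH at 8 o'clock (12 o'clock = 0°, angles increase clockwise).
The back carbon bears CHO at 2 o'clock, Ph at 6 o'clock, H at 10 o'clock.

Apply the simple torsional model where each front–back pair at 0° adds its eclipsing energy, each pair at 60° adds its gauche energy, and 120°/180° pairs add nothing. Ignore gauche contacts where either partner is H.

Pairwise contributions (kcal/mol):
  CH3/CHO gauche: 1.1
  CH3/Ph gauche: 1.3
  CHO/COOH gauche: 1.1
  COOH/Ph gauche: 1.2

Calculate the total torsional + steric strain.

This conformer is staggered. CH3 at 0° is gauche with CHO at 60° (1.1); COOH at 240° is gauche with Ph at 180° (1.2). Total 2.3 kcal/mol.

2.3 kcal/mol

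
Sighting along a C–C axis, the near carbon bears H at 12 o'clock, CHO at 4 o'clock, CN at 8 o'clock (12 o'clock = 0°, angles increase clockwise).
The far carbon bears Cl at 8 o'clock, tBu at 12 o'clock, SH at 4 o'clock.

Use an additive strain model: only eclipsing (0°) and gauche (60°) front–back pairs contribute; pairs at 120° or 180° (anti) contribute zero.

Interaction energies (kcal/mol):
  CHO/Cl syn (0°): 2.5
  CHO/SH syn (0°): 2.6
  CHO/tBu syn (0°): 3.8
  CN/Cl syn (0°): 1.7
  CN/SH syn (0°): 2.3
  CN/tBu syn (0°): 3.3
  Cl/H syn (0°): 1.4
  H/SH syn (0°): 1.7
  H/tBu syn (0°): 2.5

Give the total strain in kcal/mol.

6.8 kcal/mol

This conformer (eclipsed): H(0°)/tBu(0°) eclipsed 2.5; CHO(120°)/SH(120°) eclipsed 2.6; CN(240°)/Cl(240°) eclipsed 1.7 → 6.8 kcal/mol.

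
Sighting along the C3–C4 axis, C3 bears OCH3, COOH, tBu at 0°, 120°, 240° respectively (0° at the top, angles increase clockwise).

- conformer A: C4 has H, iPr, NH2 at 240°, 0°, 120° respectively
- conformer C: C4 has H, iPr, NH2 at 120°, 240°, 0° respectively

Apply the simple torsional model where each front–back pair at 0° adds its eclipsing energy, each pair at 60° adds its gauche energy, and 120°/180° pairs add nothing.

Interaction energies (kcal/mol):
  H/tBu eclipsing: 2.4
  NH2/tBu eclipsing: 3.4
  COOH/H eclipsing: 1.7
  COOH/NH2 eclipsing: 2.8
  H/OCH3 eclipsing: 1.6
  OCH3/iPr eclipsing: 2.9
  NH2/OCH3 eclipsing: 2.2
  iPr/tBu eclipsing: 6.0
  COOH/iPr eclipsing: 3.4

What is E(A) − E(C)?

A (eclipsed): OCH3(0°)/iPr(0°) eclipsed 2.9; COOH(120°)/NH2(120°) eclipsed 2.8; tBu(240°)/H(240°) eclipsed 2.4 → 8.1 kcal/mol.
C (eclipsed): OCH3(0°)/NH2(0°) eclipsed 2.2; COOH(120°)/H(120°) eclipsed 1.7; tBu(240°)/iPr(240°) eclipsed 6.0 → 9.9 kcal/mol.
E(A) − E(C) = 8.1 − 9.9 = -1.8 kcal/mol.

-1.8 kcal/mol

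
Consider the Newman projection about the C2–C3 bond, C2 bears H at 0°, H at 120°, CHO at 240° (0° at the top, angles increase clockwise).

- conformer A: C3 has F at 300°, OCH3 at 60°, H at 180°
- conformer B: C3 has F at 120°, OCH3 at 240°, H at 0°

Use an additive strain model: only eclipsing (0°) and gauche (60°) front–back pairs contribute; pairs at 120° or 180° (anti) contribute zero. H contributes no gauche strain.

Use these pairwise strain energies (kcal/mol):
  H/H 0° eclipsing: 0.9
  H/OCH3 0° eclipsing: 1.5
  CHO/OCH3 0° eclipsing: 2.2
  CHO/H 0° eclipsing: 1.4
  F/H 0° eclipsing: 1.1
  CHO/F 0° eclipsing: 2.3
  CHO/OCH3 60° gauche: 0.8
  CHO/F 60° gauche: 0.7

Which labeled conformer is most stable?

A

A is staggered. CHO at 240° is gauche with F at 300° (0.7). Total 0.7 kcal/mol.
B is eclipsed. H at 0° is eclipsed with H at 0° (0.9); H at 120° is eclipsed with F at 120° (1.1); CHO at 240° is eclipsed with OCH3 at 240° (2.2). Total 4.2 kcal/mol.
A has the lowest total (0.7 kcal/mol).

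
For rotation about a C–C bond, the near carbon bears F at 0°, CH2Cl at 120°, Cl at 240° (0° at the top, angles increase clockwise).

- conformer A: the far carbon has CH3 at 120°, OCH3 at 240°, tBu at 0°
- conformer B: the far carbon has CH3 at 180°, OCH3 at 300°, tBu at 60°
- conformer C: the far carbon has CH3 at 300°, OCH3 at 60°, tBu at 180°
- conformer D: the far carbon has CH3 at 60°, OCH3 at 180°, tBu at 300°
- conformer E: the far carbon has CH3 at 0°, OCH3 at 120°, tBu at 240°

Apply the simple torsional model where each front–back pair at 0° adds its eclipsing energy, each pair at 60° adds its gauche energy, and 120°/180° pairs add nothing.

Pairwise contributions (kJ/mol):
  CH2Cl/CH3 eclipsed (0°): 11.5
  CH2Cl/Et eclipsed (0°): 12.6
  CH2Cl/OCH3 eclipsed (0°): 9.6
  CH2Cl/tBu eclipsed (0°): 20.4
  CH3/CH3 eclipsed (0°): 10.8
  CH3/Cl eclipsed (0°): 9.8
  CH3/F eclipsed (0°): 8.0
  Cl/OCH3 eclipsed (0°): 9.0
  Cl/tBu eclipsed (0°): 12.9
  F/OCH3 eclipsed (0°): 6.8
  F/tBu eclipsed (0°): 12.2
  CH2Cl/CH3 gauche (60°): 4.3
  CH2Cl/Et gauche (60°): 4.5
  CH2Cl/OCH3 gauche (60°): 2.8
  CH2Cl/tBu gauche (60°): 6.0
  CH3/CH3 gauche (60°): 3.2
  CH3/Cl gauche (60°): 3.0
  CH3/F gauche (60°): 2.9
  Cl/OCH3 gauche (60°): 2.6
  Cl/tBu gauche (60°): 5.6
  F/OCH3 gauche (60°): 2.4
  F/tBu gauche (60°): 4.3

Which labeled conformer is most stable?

A (eclipsed): F(0°)/tBu(0°) eclipsed 12.2; CH2Cl(120°)/CH3(120°) eclipsed 11.5; Cl(240°)/OCH3(240°) eclipsed 9.0 → 32.7 kJ/mol.
B (staggered): F(0°)/OCH3(300°) gauche 2.4; F(0°)/tBu(60°) gauche 4.3; CH2Cl(120°)/CH3(180°) gauche 4.3; CH2Cl(120°)/tBu(60°) gauche 6.0; Cl(240°)/CH3(180°) gauche 3.0; Cl(240°)/OCH3(300°) gauche 2.6 → 22.6 kJ/mol.
C (staggered): F(0°)/CH3(300°) gauche 2.9; F(0°)/OCH3(60°) gauche 2.4; CH2Cl(120°)/OCH3(60°) gauche 2.8; CH2Cl(120°)/tBu(180°) gauche 6.0; Cl(240°)/CH3(300°) gauche 3.0; Cl(240°)/tBu(180°) gauche 5.6 → 22.7 kJ/mol.
D (staggered): F(0°)/CH3(60°) gauche 2.9; F(0°)/tBu(300°) gauche 4.3; CH2Cl(120°)/CH3(60°) gauche 4.3; CH2Cl(120°)/OCH3(180°) gauche 2.8; Cl(240°)/OCH3(180°) gauche 2.6; Cl(240°)/tBu(300°) gauche 5.6 → 22.5 kJ/mol.
E (eclipsed): F(0°)/CH3(0°) eclipsed 8.0; CH2Cl(120°)/OCH3(120°) eclipsed 9.6; Cl(240°)/tBu(240°) eclipsed 12.9 → 30.5 kJ/mol.
D has the lowest total (22.5 kJ/mol).

D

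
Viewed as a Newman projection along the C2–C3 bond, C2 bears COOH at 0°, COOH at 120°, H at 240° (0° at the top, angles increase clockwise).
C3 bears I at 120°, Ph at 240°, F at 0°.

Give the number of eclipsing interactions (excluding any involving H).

2

Non-H eclipsing pairs: COOH(0°)/F(0°); COOH(120°)/I(120°) — 2 interactions.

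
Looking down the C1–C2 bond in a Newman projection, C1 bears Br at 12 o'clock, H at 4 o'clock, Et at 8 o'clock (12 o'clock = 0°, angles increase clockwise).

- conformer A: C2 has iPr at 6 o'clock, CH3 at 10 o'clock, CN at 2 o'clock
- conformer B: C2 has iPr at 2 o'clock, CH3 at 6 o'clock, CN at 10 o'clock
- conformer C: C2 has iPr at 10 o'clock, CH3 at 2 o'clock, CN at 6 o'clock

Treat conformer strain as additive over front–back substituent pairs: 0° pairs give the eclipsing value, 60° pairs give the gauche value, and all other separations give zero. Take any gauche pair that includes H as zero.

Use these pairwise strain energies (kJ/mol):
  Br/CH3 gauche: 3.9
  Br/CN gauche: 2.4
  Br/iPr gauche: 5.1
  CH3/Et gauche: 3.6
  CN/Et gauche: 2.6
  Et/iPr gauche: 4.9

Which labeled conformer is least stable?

C

A (staggered): Br(0°)/CH3(300°) gauche 3.9; Br(0°)/CN(60°) gauche 2.4; Et(240°)/iPr(180°) gauche 4.9; Et(240°)/CH3(300°) gauche 3.6 → 14.8 kJ/mol.
B (staggered): Br(0°)/iPr(60°) gauche 5.1; Br(0°)/CN(300°) gauche 2.4; Et(240°)/CH3(180°) gauche 3.6; Et(240°)/CN(300°) gauche 2.6 → 13.7 kJ/mol.
C (staggered): Br(0°)/iPr(300°) gauche 5.1; Br(0°)/CH3(60°) gauche 3.9; Et(240°)/iPr(300°) gauche 4.9; Et(240°)/CN(180°) gauche 2.6 → 16.5 kJ/mol.
C has the highest total (16.5 kJ/mol).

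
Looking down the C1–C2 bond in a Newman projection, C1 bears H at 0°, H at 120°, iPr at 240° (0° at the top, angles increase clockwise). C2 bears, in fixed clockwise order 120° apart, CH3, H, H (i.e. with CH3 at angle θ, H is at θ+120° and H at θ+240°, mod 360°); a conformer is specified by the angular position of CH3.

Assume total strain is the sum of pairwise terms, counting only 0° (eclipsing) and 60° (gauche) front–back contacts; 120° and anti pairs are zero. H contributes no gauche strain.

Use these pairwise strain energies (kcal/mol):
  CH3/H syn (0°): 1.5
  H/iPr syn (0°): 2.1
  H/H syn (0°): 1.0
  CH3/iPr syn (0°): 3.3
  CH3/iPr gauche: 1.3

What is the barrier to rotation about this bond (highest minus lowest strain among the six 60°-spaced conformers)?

CH3 at 0° is eclipsed. H at 0° is eclipsed with CH3 at 0° (1.5); H at 120° is eclipsed with H at 120° (1.0); iPr at 240° is eclipsed with H at 240° (2.1). Total 4.6 kcal/mol.
CH3 at 60° (staggered): no non-H gauche contacts → 0.0 kcal/mol.
CH3 at 120° is eclipsed. H at 0° is eclipsed with H at 0° (1.0); H at 120° is eclipsed with CH3 at 120° (1.5); iPr at 240° is eclipsed with H at 240° (2.1). Total 4.6 kcal/mol.
CH3 at 180° is staggered. iPr at 240° is gauche with CH3 at 180° (1.3). Total 1.3 kcal/mol.
CH3 at 240° is eclipsed. H at 0° is eclipsed with H at 0° (1.0); H at 120° is eclipsed with H at 120° (1.0); iPr at 240° is eclipsed with CH3 at 240° (3.3). Total 5.3 kcal/mol.
CH3 at 300° is staggered. iPr at 240° is gauche with CH3 at 300° (1.3). Total 1.3 kcal/mol.
Max at 240° (5.3 kcal/mol), min at 60° (0.0 kcal/mol); barrier = 5.3 kcal/mol.

5.3 kcal/mol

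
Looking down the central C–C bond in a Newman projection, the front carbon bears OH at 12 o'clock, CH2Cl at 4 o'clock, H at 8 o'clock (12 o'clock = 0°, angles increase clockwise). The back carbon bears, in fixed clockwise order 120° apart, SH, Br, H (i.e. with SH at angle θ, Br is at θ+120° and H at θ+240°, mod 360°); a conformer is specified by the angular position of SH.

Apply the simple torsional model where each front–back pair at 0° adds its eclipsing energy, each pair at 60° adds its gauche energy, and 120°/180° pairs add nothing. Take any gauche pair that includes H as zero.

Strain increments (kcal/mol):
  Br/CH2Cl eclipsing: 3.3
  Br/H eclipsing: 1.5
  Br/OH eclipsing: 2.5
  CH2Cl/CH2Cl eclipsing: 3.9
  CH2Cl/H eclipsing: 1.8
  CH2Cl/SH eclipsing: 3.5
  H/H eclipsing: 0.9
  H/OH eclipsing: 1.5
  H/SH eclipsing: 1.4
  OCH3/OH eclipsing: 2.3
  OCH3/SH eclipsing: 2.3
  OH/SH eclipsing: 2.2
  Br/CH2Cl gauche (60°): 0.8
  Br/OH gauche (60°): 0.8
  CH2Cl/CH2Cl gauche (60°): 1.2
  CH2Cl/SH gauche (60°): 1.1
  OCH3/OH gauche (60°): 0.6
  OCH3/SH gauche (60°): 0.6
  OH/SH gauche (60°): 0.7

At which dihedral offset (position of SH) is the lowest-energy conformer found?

SH at 0° (eclipsed): OH(0°)/SH(0°) eclipsed 2.2; CH2Cl(120°)/Br(120°) eclipsed 3.3; H(240°)/H(240°) eclipsed 0.9 → 6.4 kcal/mol.
SH at 60° (staggered): OH(0°)/SH(60°) gauche 0.7; CH2Cl(120°)/SH(60°) gauche 1.1; CH2Cl(120°)/Br(180°) gauche 0.8 → 2.6 kcal/mol.
SH at 120° (eclipsed): OH(0°)/H(0°) eclipsed 1.5; CH2Cl(120°)/SH(120°) eclipsed 3.5; H(240°)/Br(240°) eclipsed 1.5 → 6.5 kcal/mol.
SH at 180° (staggered): OH(0°)/Br(300°) gauche 0.8; CH2Cl(120°)/SH(180°) gauche 1.1 → 1.9 kcal/mol.
SH at 240° (eclipsed): OH(0°)/Br(0°) eclipsed 2.5; CH2Cl(120°)/H(120°) eclipsed 1.8; H(240°)/SH(240°) eclipsed 1.4 → 5.7 kcal/mol.
SH at 300° (staggered): OH(0°)/SH(300°) gauche 0.7; OH(0°)/Br(60°) gauche 0.8; CH2Cl(120°)/Br(60°) gauche 0.8 → 2.3 kcal/mol.
The minimum (1.9 kcal/mol) occurs with SH at 180°.

180°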